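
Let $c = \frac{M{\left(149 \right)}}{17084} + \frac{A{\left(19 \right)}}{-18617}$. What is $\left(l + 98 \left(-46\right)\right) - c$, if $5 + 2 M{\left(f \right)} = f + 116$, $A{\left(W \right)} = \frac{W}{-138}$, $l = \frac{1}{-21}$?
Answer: $- \frac{57710438591496}{12801626327} \approx -4508.1$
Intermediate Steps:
$l = - \frac{1}{21} \approx -0.047619$
$A{\left(W \right)} = - \frac{W}{138}$ ($A{\left(W \right)} = W \left(- \frac{1}{138}\right) = - \frac{W}{138}$)
$M{\left(f \right)} = \frac{111}{2} + \frac{f}{2}$ ($M{\left(f \right)} = - \frac{5}{2} + \frac{f + 116}{2} = - \frac{5}{2} + \frac{116 + f}{2} = - \frac{5}{2} + \left(58 + \frac{f}{2}\right) = \frac{111}{2} + \frac{f}{2}$)
$c = \frac{41789197}{5486411283}$ ($c = \frac{\frac{111}{2} + \frac{1}{2} \cdot 149}{17084} + \frac{\left(- \frac{1}{138}\right) 19}{-18617} = \left(\frac{111}{2} + \frac{149}{2}\right) \frac{1}{17084} - - \frac{19}{2569146} = 130 \cdot \frac{1}{17084} + \frac{19}{2569146} = \frac{65}{8542} + \frac{19}{2569146} = \frac{41789197}{5486411283} \approx 0.0076169$)
$\left(l + 98 \left(-46\right)\right) - c = \left(- \frac{1}{21} + 98 \left(-46\right)\right) - \frac{41789197}{5486411283} = \left(- \frac{1}{21} - 4508\right) - \frac{41789197}{5486411283} = - \frac{94669}{21} - \frac{41789197}{5486411283} = - \frac{57710438591496}{12801626327}$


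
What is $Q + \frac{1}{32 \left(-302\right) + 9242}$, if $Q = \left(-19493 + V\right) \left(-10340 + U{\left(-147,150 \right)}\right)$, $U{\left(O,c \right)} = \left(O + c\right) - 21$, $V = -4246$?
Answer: $\frac{103764973163}{422} \approx 2.4589 \cdot 10^{8}$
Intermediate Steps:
$U{\left(O,c \right)} = -21 + O + c$
$Q = 245888562$ ($Q = \left(-19493 - 4246\right) \left(-10340 - 18\right) = - 23739 \left(-10340 - 18\right) = \left(-23739\right) \left(-10358\right) = 245888562$)
$Q + \frac{1}{32 \left(-302\right) + 9242} = 245888562 + \frac{1}{32 \left(-302\right) + 9242} = 245888562 + \frac{1}{-9664 + 9242} = 245888562 + \frac{1}{-422} = 245888562 - \frac{1}{422} = \frac{103764973163}{422}$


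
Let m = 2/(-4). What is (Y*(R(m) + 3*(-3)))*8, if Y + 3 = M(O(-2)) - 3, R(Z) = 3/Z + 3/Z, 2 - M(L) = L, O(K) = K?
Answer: 336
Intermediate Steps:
m = -1/2 (m = 2*(-1/4) = -1/2 ≈ -0.50000)
M(L) = 2 - L
R(Z) = 6/Z
Y = -2 (Y = -3 + ((2 - 1*(-2)) - 3) = -3 + ((2 + 2) - 3) = -3 + (4 - 3) = -3 + 1 = -2)
(Y*(R(m) + 3*(-3)))*8 = -2*(6/(-1/2) + 3*(-3))*8 = -2*(6*(-2) - 9)*8 = -2*(-12 - 9)*8 = -2*(-21)*8 = 42*8 = 336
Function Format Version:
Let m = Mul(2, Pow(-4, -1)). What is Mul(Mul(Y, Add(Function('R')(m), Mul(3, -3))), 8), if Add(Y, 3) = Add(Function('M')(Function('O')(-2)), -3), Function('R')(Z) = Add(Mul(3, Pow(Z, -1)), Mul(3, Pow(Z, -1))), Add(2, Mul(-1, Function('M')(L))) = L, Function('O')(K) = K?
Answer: 336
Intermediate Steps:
m = Rational(-1, 2) (m = Mul(2, Rational(-1, 4)) = Rational(-1, 2) ≈ -0.50000)
Function('M')(L) = Add(2, Mul(-1, L))
Function('R')(Z) = Mul(6, Pow(Z, -1))
Y = -2 (Y = Add(-3, Add(Add(2, Mul(-1, -2)), -3)) = Add(-3, Add(Add(2, 2), -3)) = Add(-3, Add(4, -3)) = Add(-3, 1) = -2)
Mul(Mul(Y, Add(Function('R')(m), Mul(3, -3))), 8) = Mul(Mul(-2, Add(Mul(6, Pow(Rational(-1, 2), -1)), Mul(3, -3))), 8) = Mul(Mul(-2, Add(Mul(6, -2), -9)), 8) = Mul(Mul(-2, Add(-12, -9)), 8) = Mul(Mul(-2, -21), 8) = Mul(42, 8) = 336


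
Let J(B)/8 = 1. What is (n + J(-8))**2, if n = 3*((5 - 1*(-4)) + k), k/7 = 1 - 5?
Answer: 2401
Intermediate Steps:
k = -28 (k = 7*(1 - 5) = 7*(-4) = -28)
J(B) = 8 (J(B) = 8*1 = 8)
n = -57 (n = 3*((5 - 1*(-4)) - 28) = 3*((5 + 4) - 28) = 3*(9 - 28) = 3*(-19) = -57)
(n + J(-8))**2 = (-57 + 8)**2 = (-49)**2 = 2401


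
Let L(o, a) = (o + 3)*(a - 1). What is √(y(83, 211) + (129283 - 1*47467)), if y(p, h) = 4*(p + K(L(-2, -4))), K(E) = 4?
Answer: 2*√20541 ≈ 286.64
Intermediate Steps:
L(o, a) = (-1 + a)*(3 + o) (L(o, a) = (3 + o)*(-1 + a) = (-1 + a)*(3 + o))
y(p, h) = 16 + 4*p (y(p, h) = 4*(p + 4) = 4*(4 + p) = 16 + 4*p)
√(y(83, 211) + (129283 - 1*47467)) = √((16 + 4*83) + (129283 - 1*47467)) = √((16 + 332) + (129283 - 47467)) = √(348 + 81816) = √82164 = 2*√20541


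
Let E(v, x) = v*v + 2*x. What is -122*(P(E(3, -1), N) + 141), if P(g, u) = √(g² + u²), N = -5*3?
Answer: -17202 - 122*√274 ≈ -19221.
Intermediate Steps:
N = -15
E(v, x) = v² + 2*x
-122*(P(E(3, -1), N) + 141) = -122*(√((3² + 2*(-1))² + (-15)²) + 141) = -122*(√((9 - 2)² + 225) + 141) = -122*(√(7² + 225) + 141) = -122*(√(49 + 225) + 141) = -122*(√274 + 141) = -122*(141 + √274) = -17202 - 122*√274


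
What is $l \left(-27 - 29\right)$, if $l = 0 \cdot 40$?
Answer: $0$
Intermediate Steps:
$l = 0$
$l \left(-27 - 29\right) = 0 \left(-27 - 29\right) = 0 \left(-56\right) = 0$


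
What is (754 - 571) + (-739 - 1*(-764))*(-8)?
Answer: -17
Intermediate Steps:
(754 - 571) + (-739 - 1*(-764))*(-8) = 183 + (-739 + 764)*(-8) = 183 + 25*(-8) = 183 - 200 = -17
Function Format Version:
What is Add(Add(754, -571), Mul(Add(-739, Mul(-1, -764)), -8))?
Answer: -17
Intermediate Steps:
Add(Add(754, -571), Mul(Add(-739, Mul(-1, -764)), -8)) = Add(183, Mul(Add(-739, 764), -8)) = Add(183, Mul(25, -8)) = Add(183, -200) = -17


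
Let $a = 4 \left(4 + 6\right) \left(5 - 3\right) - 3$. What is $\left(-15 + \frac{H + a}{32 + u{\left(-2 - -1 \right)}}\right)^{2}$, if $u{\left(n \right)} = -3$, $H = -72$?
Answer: $\frac{184900}{841} \approx 219.86$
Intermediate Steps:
$a = 77$ ($a = 4 \cdot 10 \cdot 2 - 3 = 4 \cdot 20 - 3 = 80 - 3 = 77$)
$\left(-15 + \frac{H + a}{32 + u{\left(-2 - -1 \right)}}\right)^{2} = \left(-15 + \frac{-72 + 77}{32 - 3}\right)^{2} = \left(-15 + \frac{5}{29}\right)^{2} = \left(- \frac{430}{29}\right)^{2} = \frac{184900}{841}$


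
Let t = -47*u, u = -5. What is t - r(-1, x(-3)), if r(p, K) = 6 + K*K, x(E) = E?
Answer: 220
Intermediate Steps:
r(p, K) = 6 + K²
t = 235 (t = -47*(-5) = 235)
t - r(-1, x(-3)) = 235 - (6 + (-3)²) = 235 - (6 + 9) = 235 - 1*15 = 235 - 15 = 220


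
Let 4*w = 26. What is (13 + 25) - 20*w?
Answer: -92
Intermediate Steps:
w = 13/2 (w = (¼)*26 = 13/2 ≈ 6.5000)
(13 + 25) - 20*w = (13 + 25) - 20*13/2 = 38 - 130 = -92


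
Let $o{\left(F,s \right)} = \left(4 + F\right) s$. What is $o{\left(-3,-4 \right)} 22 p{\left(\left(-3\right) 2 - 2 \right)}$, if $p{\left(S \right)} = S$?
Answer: $704$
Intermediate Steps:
$o{\left(F,s \right)} = s \left(4 + F\right)$
$o{\left(-3,-4 \right)} 22 p{\left(\left(-3\right) 2 - 2 \right)} = - 4 \left(4 - 3\right) 22 \left(\left(-3\right) 2 - 2\right) = \left(-4\right) 1 \cdot 22 \left(-6 - 2\right) = \left(-4\right) 22 \left(-8\right) = \left(-88\right) \left(-8\right) = 704$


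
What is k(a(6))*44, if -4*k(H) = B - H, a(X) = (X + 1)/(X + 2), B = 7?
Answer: -539/8 ≈ -67.375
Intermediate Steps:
a(X) = (1 + X)/(2 + X)
k(H) = -7/4 + H/4 (k(H) = -(7 - H)/4 = -7/4 + H/4)
k(a(6))*44 = (-7/4 + ((1 + 6)/(2 + 6))/4)*44 = (-7/4 + (7/8)/4)*44 = (-7/4 + ((⅛)*7)/4)*44 = (-7/4 + (¼)*(7/8))*44 = (-7/4 + 7/32)*44 = -49/32*44 = -539/8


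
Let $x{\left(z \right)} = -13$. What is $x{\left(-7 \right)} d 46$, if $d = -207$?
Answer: $123786$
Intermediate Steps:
$x{\left(-7 \right)} d 46 = \left(-13\right) \left(-207\right) 46 = 2691 \cdot 46 = 123786$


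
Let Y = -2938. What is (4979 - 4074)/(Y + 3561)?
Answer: 905/623 ≈ 1.4526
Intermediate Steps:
(4979 - 4074)/(Y + 3561) = (4979 - 4074)/(-2938 + 3561) = 905/623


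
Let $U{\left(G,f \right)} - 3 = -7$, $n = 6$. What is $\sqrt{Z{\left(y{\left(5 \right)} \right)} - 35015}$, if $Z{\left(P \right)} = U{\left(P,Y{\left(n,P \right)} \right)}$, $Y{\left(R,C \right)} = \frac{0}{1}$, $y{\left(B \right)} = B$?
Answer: $3 i \sqrt{3891} \approx 187.13 i$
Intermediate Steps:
$Y{\left(R,C \right)} = 0$ ($Y{\left(R,C \right)} = 0 \cdot 1 = 0$)
$U{\left(G,f \right)} = -4$ ($U{\left(G,f \right)} = 3 - 7 = -4$)
$Z{\left(P \right)} = -4$
$\sqrt{Z{\left(y{\left(5 \right)} \right)} - 35015} = \sqrt{-4 - 35015} = \sqrt{-35019} = 3 i \sqrt{3891}$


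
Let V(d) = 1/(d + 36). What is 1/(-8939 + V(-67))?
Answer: -31/277110 ≈ -0.00011187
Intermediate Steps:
V(d) = 1/(36 + d)
1/(-8939 + V(-67)) = 1/(-8939 + 1/(36 - 67)) = 1/(-8939 + 1/(-31)) = 1/(-8939 - 1/31) = 1/(-277110/31) = -31/277110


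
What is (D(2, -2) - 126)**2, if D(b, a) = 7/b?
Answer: 60025/4 ≈ 15006.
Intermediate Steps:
(D(2, -2) - 126)**2 = (7/2 - 126)**2 = (-245/2)**2 = 60025/4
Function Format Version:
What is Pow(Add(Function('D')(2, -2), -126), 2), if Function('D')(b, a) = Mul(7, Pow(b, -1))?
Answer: Rational(60025, 4) ≈ 15006.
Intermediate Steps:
Pow(Add(Function('D')(2, -2), -126), 2) = Pow(Add(Mul(7, Pow(2, -1)), -126), 2) = Pow(Add(Mul(7, Rational(1, 2)), -126), 2) = Pow(Add(Rational(7, 2), -126), 2) = Pow(Rational(-245, 2), 2) = Rational(60025, 4)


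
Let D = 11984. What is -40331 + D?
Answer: -28347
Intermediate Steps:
-40331 + D = -40331 + 11984 = -28347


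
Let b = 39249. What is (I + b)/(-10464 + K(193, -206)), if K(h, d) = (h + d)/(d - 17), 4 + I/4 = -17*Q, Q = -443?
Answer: -15466611/2333459 ≈ -6.6282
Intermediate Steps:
I = 30108 (I = -16 + 4*(-17*(-443)) = -16 + 4*7531 = -16 + 30124 = 30108)
K(h, d) = (d + h)/(-17 + d)
(I + b)/(-10464 + K(193, -206)) = (30108 + 39249)/(-10464 + (-206 + 193)/(-17 - 206)) = 69357/(-10464 - 13/(-223)) = 69357/(-10464 - 1/223*(-13)) = 69357/(-10464 + 13/223) = 69357/(-2333459/223) = 69357*(-223/2333459) = -15466611/2333459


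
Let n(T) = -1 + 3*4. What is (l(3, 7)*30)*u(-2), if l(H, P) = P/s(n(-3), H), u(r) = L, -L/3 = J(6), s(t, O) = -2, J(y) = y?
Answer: 1890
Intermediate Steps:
n(T) = 11 (n(T) = -1 + 12 = 11)
L = -18 (L = -3*6 = -18)
u(r) = -18
l(H, P) = -P/2 (l(H, P) = P/(-2) = P*(-½) = -P/2)
(l(3, 7)*30)*u(-2) = (-½*7*30)*(-18) = -7/2*30*(-18) = -105*(-18) = 1890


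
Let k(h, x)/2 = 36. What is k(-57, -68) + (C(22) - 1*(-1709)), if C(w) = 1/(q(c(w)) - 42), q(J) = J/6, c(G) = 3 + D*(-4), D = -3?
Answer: 140697/79 ≈ 1781.0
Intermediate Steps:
k(h, x) = 72 (k(h, x) = 2*36 = 72)
c(G) = 15 (c(G) = 3 - 3*(-4) = 3 + 12 = 15)
q(J) = J/6 (q(J) = J*(⅙) = J/6)
C(w) = -2/79 (C(w) = 1/((⅙)*15 - 42) = 1/(5/2 - 42) = 1/(-79/2) = -2/79)
k(-57, -68) + (C(22) - 1*(-1709)) = 72 + (-2/79 - 1*(-1709)) = 72 + (-2/79 + 1709) = 72 + 135009/79 = 140697/79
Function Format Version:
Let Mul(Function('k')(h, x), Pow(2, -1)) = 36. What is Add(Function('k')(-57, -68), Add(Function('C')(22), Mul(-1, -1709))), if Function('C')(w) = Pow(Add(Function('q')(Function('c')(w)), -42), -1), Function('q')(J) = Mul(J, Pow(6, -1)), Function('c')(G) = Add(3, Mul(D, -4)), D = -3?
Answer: Rational(140697, 79) ≈ 1781.0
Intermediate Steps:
Function('k')(h, x) = 72 (Function('k')(h, x) = Mul(2, 36) = 72)
Function('c')(G) = 15 (Function('c')(G) = Add(3, Mul(-3, -4)) = Add(3, 12) = 15)
Function('q')(J) = Mul(Rational(1, 6), J) (Function('q')(J) = Mul(J, Rational(1, 6)) = Mul(Rational(1, 6), J))
Function('C')(w) = Rational(-2, 79) (Function('C')(w) = Pow(Add(Mul(Rational(1, 6), 15), -42), -1) = Pow(Add(Rational(5, 2), -42), -1) = Pow(Rational(-79, 2), -1) = Rational(-2, 79))
Add(Function('k')(-57, -68), Add(Function('C')(22), Mul(-1, -1709))) = Add(72, Add(Rational(-2, 79), Mul(-1, -1709))) = Add(72, Add(Rational(-2, 79), 1709)) = Add(72, Rational(135009, 79)) = Rational(140697, 79)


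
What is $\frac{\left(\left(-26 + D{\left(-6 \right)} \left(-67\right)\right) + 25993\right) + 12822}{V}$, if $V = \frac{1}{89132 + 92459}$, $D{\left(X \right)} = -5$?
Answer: $7104566284$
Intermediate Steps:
$V = \frac{1}{181591} \approx 5.5069 \cdot 10^{-6}$
$\frac{\left(\left(-26 + D{\left(-6 \right)} \left(-67\right)\right) + 25993\right) + 12822}{V} = \left(\left(\left(-26 - -335\right) + 25993\right) + 12822\right) \frac{1}{\frac{1}{181591}} = \left(\left(\left(-26 + 335\right) + 25993\right) + 12822\right) 181591 = \left(\left(309 + 25993\right) + 12822\right) 181591 = \left(26302 + 12822\right) 181591 = 39124 \cdot 181591 = 7104566284$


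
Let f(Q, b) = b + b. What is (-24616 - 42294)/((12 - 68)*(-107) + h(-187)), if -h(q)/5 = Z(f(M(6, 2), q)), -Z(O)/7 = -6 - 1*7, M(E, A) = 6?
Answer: -66910/5537 ≈ -12.084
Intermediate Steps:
f(Q, b) = 2*b
Z(O) = 91 (Z(O) = -7*(-6 - 1*7) = -7*(-6 - 7) = -7*(-13) = 91)
h(q) = -455 (h(q) = -5*91 = -455)
(-24616 - 42294)/((12 - 68)*(-107) + h(-187)) = (-24616 - 42294)/((12 - 68)*(-107) - 455) = -66910/(-56*(-107) - 455) = -66910/(5992 - 455) = -66910/5537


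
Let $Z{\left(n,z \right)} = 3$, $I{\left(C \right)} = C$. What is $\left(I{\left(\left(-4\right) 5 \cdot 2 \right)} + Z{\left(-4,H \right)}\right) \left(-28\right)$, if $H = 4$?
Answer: $1036$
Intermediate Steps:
$\left(I{\left(\left(-4\right) 5 \cdot 2 \right)} + Z{\left(-4,H \right)}\right) \left(-28\right) = \left(\left(-4\right) 5 \cdot 2 + 3\right) \left(-28\right) = \left(\left(-20\right) 2 + 3\right) \left(-28\right) = \left(-40 + 3\right) \left(-28\right) = \left(-37\right) \left(-28\right) = 1036$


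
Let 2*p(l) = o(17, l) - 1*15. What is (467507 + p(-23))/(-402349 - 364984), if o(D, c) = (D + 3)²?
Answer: -935399/1534666 ≈ -0.60951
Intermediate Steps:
o(D, c) = (3 + D)²
p(l) = 385/2 (p(l) = ((3 + 17)² - 1*15)/2 = (20² - 15)/2 = (400 - 15)/2 = (½)*385 = 385/2)
(467507 + p(-23))/(-402349 - 364984) = (467507 + 385/2)/(-402349 - 364984) = (935399/2)/(-767333) = (935399/2)*(-1/767333) = -935399/1534666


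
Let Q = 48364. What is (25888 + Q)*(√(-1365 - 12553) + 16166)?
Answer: 1200357832 + 74252*I*√13918 ≈ 1.2004e+9 + 8.7599e+6*I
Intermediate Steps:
(25888 + Q)*(√(-1365 - 12553) + 16166) = (25888 + 48364)*(√(-1365 - 12553) + 16166) = 74252*(√(-13918) + 16166) = 74252*(I*√13918 + 16166) = 74252*(16166 + I*√13918) = 1200357832 + 74252*I*√13918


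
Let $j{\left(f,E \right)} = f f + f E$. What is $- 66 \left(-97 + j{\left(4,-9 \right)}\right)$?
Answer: $7722$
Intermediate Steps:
$j{\left(f,E \right)} = f^{2} + E f$
$- 66 \left(-97 + j{\left(4,-9 \right)}\right) = - 66 \left(-97 + 4 \left(-9 + 4\right)\right) = - 66 \left(-97 + 4 \left(-5\right)\right) = - 66 \left(-97 - 20\right) = \left(-66\right) \left(-117\right) = 7722$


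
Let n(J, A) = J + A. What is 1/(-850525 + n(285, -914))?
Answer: -1/851154 ≈ -1.1749e-6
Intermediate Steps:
n(J, A) = A + J
1/(-850525 + n(285, -914)) = 1/(-850525 + (-914 + 285)) = 1/(-850525 - 629) = 1/(-851154) = -1/851154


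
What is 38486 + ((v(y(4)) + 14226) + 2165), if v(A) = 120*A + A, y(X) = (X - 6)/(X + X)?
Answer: 219387/4 ≈ 54847.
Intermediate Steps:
y(X) = (-6 + X)/(2*X) (y(X) = (-6 + X)/((2*X)) = (-6 + X)*(1/(2*X)) = (-6 + X)/(2*X))
v(A) = 121*A
38486 + ((v(y(4)) + 14226) + 2165) = 38486 + ((121*((1/2)*(-6 + 4)/4) + 14226) + 2165) = 38486 + ((121*((1/2)*(1/4)*(-2)) + 14226) + 2165) = 38486 + ((121*(-1/4) + 14226) + 2165) = 38486 + ((-121/4 + 14226) + 2165) = 38486 + (56783/4 + 2165) = 38486 + 65443/4 = 219387/4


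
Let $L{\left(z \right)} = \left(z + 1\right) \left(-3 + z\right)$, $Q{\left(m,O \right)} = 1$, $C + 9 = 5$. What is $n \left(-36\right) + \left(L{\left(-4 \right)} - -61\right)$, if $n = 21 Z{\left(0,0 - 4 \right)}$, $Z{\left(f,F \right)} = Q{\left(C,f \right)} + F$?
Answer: $2350$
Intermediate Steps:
$C = -4$ ($C = -9 + 5 = -4$)
$Z{\left(f,F \right)} = 1 + F$
$L{\left(z \right)} = \left(1 + z\right) \left(-3 + z\right)$
$n = -63$ ($n = 21 \left(1 + \left(0 - 4\right)\right) = 21 \left(1 - 4\right) = 21 \left(-3\right) = -63$)
$n \left(-36\right) + \left(L{\left(-4 \right)} - -61\right) = \left(-63\right) \left(-36\right) - -82 = 2268 + \left(\left(-3 + 16 + 8\right) + 61\right) = 2268 + \left(21 + 61\right) = 2268 + 82 = 2350$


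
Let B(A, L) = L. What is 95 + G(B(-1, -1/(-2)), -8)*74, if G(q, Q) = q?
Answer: 132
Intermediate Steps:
95 + G(B(-1, -1/(-2)), -8)*74 = 95 - 1/(-2)*74 = 95 - 1*(-½)*74 = 95 + (½)*74 = 95 + 37 = 132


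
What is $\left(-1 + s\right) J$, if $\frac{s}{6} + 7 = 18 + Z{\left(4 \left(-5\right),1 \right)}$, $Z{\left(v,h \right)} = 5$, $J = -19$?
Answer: $-1805$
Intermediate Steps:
$s = 96$ ($s = -42 + 6 \left(18 + 5\right) = -42 + 6 \cdot 23 = -42 + 138 = 96$)
$\left(-1 + s\right) J = \left(-1 + 96\right) \left(-19\right) = 95 \left(-19\right) = -1805$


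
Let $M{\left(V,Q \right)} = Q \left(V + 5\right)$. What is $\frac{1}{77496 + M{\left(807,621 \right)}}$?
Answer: $\frac{1}{581748} \approx 1.719 \cdot 10^{-6}$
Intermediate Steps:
$M{\left(V,Q \right)} = Q \left(5 + V\right)$
$\frac{1}{77496 + M{\left(807,621 \right)}} = \frac{1}{77496 + 621 \left(5 + 807\right)} = \frac{1}{77496 + 621 \cdot 812} = \frac{1}{77496 + 504252} = \frac{1}{581748}$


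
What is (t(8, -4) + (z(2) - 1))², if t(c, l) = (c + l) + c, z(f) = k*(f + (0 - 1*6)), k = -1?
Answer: 225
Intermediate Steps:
z(f) = 6 - f (z(f) = -(f + (0 - 1*6)) = -(f + (0 - 6)) = -(f - 6) = -(-6 + f) = 6 - f)
t(c, l) = l + 2*c
(t(8, -4) + (z(2) - 1))² = ((-4 + 2*8) + ((6 - 1*2) - 1))² = ((-4 + 16) + ((6 - 2) - 1))² = (12 + (4 - 1))² = (12 + 3)² = 15² = 225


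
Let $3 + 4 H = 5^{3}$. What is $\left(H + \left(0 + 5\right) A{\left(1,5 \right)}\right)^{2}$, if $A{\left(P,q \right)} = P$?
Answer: $\frac{5041}{4} \approx 1260.3$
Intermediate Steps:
$H = \frac{61}{2}$ ($H = - \frac{3}{4} + \frac{5^{3}}{4} = - \frac{3}{4} + \frac{1}{4} \cdot 125 = - \frac{3}{4} + \frac{125}{4} = \frac{61}{2} \approx 30.5$)
$\left(H + \left(0 + 5\right) A{\left(1,5 \right)}\right)^{2} = \left(\frac{61}{2} + \left(0 + 5\right) 1\right)^{2} = \left(\frac{61}{2} + 5 \cdot 1\right)^{2} = \left(\frac{61}{2} + 5\right)^{2} = \left(\frac{71}{2}\right)^{2} = \frac{5041}{4}$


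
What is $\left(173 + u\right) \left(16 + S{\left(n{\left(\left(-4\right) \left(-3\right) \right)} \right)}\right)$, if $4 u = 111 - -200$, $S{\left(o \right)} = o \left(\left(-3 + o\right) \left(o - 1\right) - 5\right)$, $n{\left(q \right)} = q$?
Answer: $286858$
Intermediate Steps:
$S{\left(o \right)} = o \left(-5 + \left(-1 + o\right) \left(-3 + o\right)\right)$ ($S{\left(o \right)} = o \left(\left(-3 + o\right) \left(-1 + o\right) - 5\right) = o \left(\left(-1 + o\right) \left(-3 + o\right) - 5\right) = o \left(-5 + \left(-1 + o\right) \left(-3 + o\right)\right)$)
$u = \frac{311}{4}$ ($u = \frac{111 - -200}{4} = \frac{111 + 200}{4} = \frac{1}{4} \cdot 311 = \frac{311}{4} \approx 77.75$)
$\left(173 + u\right) \left(16 + S{\left(n{\left(\left(-4\right) \left(-3\right) \right)} \right)}\right) = \left(173 + \frac{311}{4}\right) \left(16 + \left(-4\right) \left(-3\right) \left(-2 + \left(\left(-4\right) \left(-3\right)\right)^{2} - 4 \left(\left(-4\right) \left(-3\right)\right)\right)\right) = \frac{1003 \left(16 + 12 \left(-2 + 12^{2} - 48\right)\right)}{4} = \frac{1003 \left(16 + 12 \left(-2 + 144 - 48\right)\right)}{4} = \frac{1003 \left(16 + 12 \cdot 94\right)}{4} = \frac{1003 \left(16 + 1128\right)}{4} = \frac{1003}{4} \cdot 1144 = 286858$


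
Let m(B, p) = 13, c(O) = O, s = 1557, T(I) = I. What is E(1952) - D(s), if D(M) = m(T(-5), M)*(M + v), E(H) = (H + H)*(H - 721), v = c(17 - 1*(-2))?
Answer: 4785336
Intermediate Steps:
v = 19 (v = 17 - 1*(-2) = 17 + 2 = 19)
E(H) = 2*H*(-721 + H) (E(H) = (2*H)*(-721 + H) = 2*H*(-721 + H))
D(M) = 247 + 13*M (D(M) = 13*(M + 19) = 13*(19 + M) = 247 + 13*M)
E(1952) - D(s) = 2*1952*(-721 + 1952) - (247 + 13*1557) = 2*1952*1231 - (247 + 20241) = 4805824 - 1*20488 = 4805824 - 20488 = 4785336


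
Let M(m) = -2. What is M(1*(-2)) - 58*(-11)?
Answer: 636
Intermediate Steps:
M(1*(-2)) - 58*(-11) = -2 - 58*(-11) = -2 + 638 = 636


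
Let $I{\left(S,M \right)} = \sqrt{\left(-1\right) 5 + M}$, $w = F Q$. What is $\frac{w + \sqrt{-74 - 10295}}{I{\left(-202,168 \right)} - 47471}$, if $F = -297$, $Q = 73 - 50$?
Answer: $\frac{6831 - i \sqrt{10369}}{47471 - \sqrt{163}} \approx 0.14394 - 0.0021456 i$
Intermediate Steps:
$Q = 23$
$w = -6831$ ($w = \left(-297\right) 23 = -6831$)
$I{\left(S,M \right)} = \sqrt{-5 + M}$
$\frac{w + \sqrt{-74 - 10295}}{I{\left(-202,168 \right)} - 47471} = \frac{-6831 + \sqrt{-74 - 10295}}{\sqrt{-5 + 168} - 47471} = \frac{-6831 + \sqrt{-10369}}{\sqrt{163} - 47471} = \frac{-6831 + i \sqrt{10369}}{-47471 + \sqrt{163}}$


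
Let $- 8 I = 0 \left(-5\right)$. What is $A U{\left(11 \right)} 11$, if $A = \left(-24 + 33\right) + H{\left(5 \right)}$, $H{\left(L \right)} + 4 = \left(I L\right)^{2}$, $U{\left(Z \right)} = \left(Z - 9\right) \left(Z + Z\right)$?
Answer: $2420$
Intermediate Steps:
$I = 0$ ($I = - \frac{0 \left(-5\right)}{8} = \left(- \frac{1}{8}\right) 0 = 0$)
$U{\left(Z \right)} = 2 Z \left(-9 + Z\right)$ ($U{\left(Z \right)} = \left(-9 + Z\right) 2 Z = 2 Z \left(-9 + Z\right)$)
$H{\left(L \right)} = -4$ ($H{\left(L \right)} = -4 + \left(0 L\right)^{2} = -4 + 0^{2} = -4 + 0 = -4$)
$A = 5$ ($A = \left(-24 + 33\right) - 4 = 9 - 4 = 5$)
$A U{\left(11 \right)} 11 = 5 \cdot 2 \cdot 11 \left(-9 + 11\right) 11 = 5 \cdot 2 \cdot 11 \cdot 2 \cdot 11 = 5 \cdot 44 \cdot 11 = 220 \cdot 11 = 2420$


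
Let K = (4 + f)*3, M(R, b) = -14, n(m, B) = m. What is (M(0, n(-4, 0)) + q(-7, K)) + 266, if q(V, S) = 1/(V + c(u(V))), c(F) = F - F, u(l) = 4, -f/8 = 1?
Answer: 1763/7 ≈ 251.86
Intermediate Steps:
f = -8 (f = -8*1 = -8)
K = -12 (K = (4 - 8)*3 = -4*3 = -12)
c(F) = 0
q(V, S) = 1/V (q(V, S) = 1/(V + 0) = 1/V)
(M(0, n(-4, 0)) + q(-7, K)) + 266 = (-14 + 1/(-7)) + 266 = (-14 - ⅐) + 266 = -99/7 + 266 = 1763/7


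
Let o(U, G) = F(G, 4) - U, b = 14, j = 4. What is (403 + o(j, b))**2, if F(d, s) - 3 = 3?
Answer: 164025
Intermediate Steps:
F(d, s) = 6 (F(d, s) = 3 + 3 = 6)
o(U, G) = 6 - U
(403 + o(j, b))**2 = (403 + (6 - 1*4))**2 = (403 + (6 - 4))**2 = (403 + 2)**2 = 405**2 = 164025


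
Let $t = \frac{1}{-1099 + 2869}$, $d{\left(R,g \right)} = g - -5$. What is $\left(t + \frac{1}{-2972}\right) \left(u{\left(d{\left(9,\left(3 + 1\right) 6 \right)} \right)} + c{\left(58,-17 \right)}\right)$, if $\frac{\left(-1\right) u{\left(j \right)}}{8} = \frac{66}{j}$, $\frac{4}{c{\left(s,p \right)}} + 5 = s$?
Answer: $- \frac{4187167}{1010662035} \approx -0.004143$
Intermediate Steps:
$d{\left(R,g \right)} = 5 + g$ ($d{\left(R,g \right)} = g + 5 = 5 + g$)
$c{\left(s,p \right)} = \frac{4}{-5 + s}$
$u{\left(j \right)} = - \frac{528}{j}$ ($u{\left(j \right)} = - 8 \frac{66}{j} = - \frac{528}{j}$)
$t = \frac{1}{1770} \approx 0.00056497$
$\left(t + \frac{1}{-2972}\right) \left(u{\left(d{\left(9,\left(3 + 1\right) 6 \right)} \right)} + c{\left(58,-17 \right)}\right) = \left(\frac{1}{1770} + \frac{1}{-2972}\right) \left(- \frac{528}{5 + \left(3 + 1\right) 6} + \frac{4}{-5 + 58}\right) = \left(\frac{1}{1770} - \frac{1}{2972}\right) \left(- \frac{528}{5 + 4 \cdot 6} + \frac{4}{53}\right) = \frac{601 \left(- \frac{528}{5 + 24} + 4 \cdot \frac{1}{53}\right)}{2630220} = \frac{601 \left(- \frac{528}{29} + \frac{4}{53}\right)}{2630220} = \frac{601}{2630220} \left(- \frac{27868}{1537}\right) = - \frac{4187167}{1010662035}$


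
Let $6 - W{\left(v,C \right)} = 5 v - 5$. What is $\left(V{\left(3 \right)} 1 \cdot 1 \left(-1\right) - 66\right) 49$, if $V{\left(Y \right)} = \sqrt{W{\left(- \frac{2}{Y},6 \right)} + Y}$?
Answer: $-3234 - \frac{98 \sqrt{39}}{3} \approx -3438.0$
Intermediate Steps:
$W{\left(v,C \right)} = 11 - 5 v$ ($W{\left(v,C \right)} = 6 - \left(5 v - 5\right) = 6 - \left(-5 + 5 v\right) = 11 - 5 v$)
$V{\left(Y \right)} = \sqrt{11 + Y + \frac{10}{Y}}$ ($V{\left(Y \right)} = \sqrt{\left(11 - 5 \left(- \frac{2}{Y}\right)\right) + Y} = \sqrt{\left(11 + \frac{10}{Y}\right) + Y} = \sqrt{11 + Y + \frac{10}{Y}}$)
$\left(V{\left(3 \right)} 1 \cdot 1 \left(-1\right) - 66\right) 49 = \left(\sqrt{11 + 3 + \frac{10}{3}} \cdot 1 \cdot 1 \left(-1\right) - 66\right) 49 = \left(\sqrt{11 + 3 + 10 \cdot \frac{1}{3}} \cdot 1 \left(-1\right) - 66\right) 49 = \left(\sqrt{11 + 3 + \frac{10}{3}} \cdot 1 \left(-1\right) - 66\right) 49 = \left(\sqrt{\frac{52}{3}} \cdot 1 \left(-1\right) - 66\right) 49 = \left(\frac{2 \sqrt{39}}{3} \cdot 1 \left(-1\right) - 66\right) 49 = \left(\frac{2 \sqrt{39}}{3} \left(-1\right) - 66\right) 49 = \left(- \frac{2 \sqrt{39}}{3} - 66\right) 49 = \left(-66 - \frac{2 \sqrt{39}}{3}\right) 49 = -3234 - \frac{98 \sqrt{39}}{3}$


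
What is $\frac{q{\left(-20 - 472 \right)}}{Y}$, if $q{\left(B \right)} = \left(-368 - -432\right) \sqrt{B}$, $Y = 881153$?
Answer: $\frac{128 i \sqrt{123}}{881153} \approx 0.0016111 i$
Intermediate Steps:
$q{\left(B \right)} = 64 \sqrt{B}$ ($q{\left(B \right)} = \left(-368 + 432\right) \sqrt{B} = 64 \sqrt{B}$)
$\frac{q{\left(-20 - 472 \right)}}{Y} = \frac{64 \sqrt{-20 - 472}}{881153} = 64 \sqrt{-20 - 472} \cdot \frac{1}{881153} = 64 \sqrt{-492} \cdot \frac{1}{881153} = 64 \cdot 2 i \sqrt{123} \cdot \frac{1}{881153} = 128 i \sqrt{123} \cdot \frac{1}{881153} = \frac{128 i \sqrt{123}}{881153}$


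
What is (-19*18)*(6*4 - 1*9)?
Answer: -5130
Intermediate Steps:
(-19*18)*(6*4 - 1*9) = -342*(24 - 9) = -342*15 = -5130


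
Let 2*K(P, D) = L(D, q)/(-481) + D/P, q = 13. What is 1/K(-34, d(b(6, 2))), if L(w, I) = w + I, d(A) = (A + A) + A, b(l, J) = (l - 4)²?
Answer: -16354/3311 ≈ -4.9393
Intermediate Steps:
b(l, J) = (-4 + l)²
d(A) = 3*A (d(A) = 2*A + A = 3*A)
L(w, I) = I + w
K(P, D) = -1/74 - D/962 + D/(2*P) (K(P, D) = ((13 + D)/(-481) + D/P)/2 = ((13 + D)*(-1/481) + D/P)/2 = ((-1/37 - D/481) + D/P)/2 = (-1/37 - D/481 + D/P)/2 = -1/74 - D/962 + D/(2*P))
1/K(-34, d(b(6, 2))) = 1/((1/962)*(481*(3*(-4 + 6)²) - 1*(-34)*(13 + 3*(-4 + 6)²))/(-34)) = 1/((1/962)*(-1/34)*(481*(3*2²) - 1*(-34)*(13 + 3*2²))) = 1/((1/962)*(-1/34)*(481*(3*4) - 1*(-34)*(13 + 3*4))) = 1/((1/962)*(-1/34)*(481*12 - 1*(-34)*(13 + 12))) = 1/((1/962)*(-1/34)*(5772 - 1*(-34)*25)) = 1/((1/962)*(-1/34)*(5772 + 850)) = 1/((1/962)*(-1/34)*6622) = 1/(-3311/16354) = -16354/3311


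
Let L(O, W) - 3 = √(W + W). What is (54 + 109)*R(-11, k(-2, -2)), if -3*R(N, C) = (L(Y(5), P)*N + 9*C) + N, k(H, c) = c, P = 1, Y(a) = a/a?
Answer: 10106/3 + 1793*√2/3 ≈ 4213.9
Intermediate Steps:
Y(a) = 1
L(O, W) = 3 + √2*√W (L(O, W) = 3 + √(W + W) = 3 + √(2*W) = 3 + √2*√W)
R(N, C) = -3*C - N/3 - N*(3 + √2)/3 (R(N, C) = -(((3 + √2*√1)*N + 9*C) + N)/3 = -(((3 + √2*1)*N + 9*C) + N)/3 = -(((3 + √2)*N + 9*C) + N)/3 = -((N*(3 + √2) + 9*C) + N)/3 = -((9*C + N*(3 + √2)) + N)/3 = -(N + 9*C + N*(3 + √2))/3 = -3*C - N/3 - N*(3 + √2)/3)
(54 + 109)*R(-11, k(-2, -2)) = (54 + 109)*(-3*(-2) - ⅓*(-11) - ⅓*(-11)*(3 + √2)) = 163*(6 + 11/3 + (11 + 11*√2/3)) = 163*(62/3 + 11*√2/3) = 10106/3 + 1793*√2/3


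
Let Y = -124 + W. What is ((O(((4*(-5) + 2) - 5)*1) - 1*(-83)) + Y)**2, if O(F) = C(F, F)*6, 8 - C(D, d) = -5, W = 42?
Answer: 6241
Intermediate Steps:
C(D, d) = 13 (C(D, d) = 8 - 1*(-5) = 8 + 5 = 13)
O(F) = 78 (O(F) = 13*6 = 78)
Y = -82 (Y = -124 + 42 = -82)
((O(((4*(-5) + 2) - 5)*1) - 1*(-83)) + Y)**2 = ((78 - 1*(-83)) - 82)**2 = ((78 + 83) - 82)**2 = (161 - 82)**2 = 79**2 = 6241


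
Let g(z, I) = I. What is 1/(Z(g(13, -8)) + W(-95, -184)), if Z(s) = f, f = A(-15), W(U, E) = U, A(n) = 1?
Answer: -1/94 ≈ -0.010638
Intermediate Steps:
f = 1
Z(s) = 1
1/(Z(g(13, -8)) + W(-95, -184)) = 1/(1 - 95) = 1/(-94) = -1/94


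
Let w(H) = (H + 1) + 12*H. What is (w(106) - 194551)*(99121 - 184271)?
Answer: 16448595800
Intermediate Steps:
w(H) = 1 + 13*H (w(H) = (1 + H) + 12*H = 1 + 13*H)
(w(106) - 194551)*(99121 - 184271) = ((1 + 13*106) - 194551)*(99121 - 184271) = ((1 + 1378) - 194551)*(-85150) = (1379 - 194551)*(-85150) = -193172*(-85150) = 16448595800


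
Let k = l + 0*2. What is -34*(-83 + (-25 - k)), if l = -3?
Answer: 3570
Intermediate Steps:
k = -3 (k = -3 + 0*2 = -3 + 0 = -3)
-34*(-83 + (-25 - k)) = -34*(-83 + (-25 - 1*(-3))) = -34*(-83 + (-25 + 3)) = -34*(-83 - 22) = -34*(-105) = 3570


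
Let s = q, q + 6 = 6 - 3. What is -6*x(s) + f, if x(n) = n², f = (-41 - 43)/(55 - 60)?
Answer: -186/5 ≈ -37.200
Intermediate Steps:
f = 84/5 (f = -84/(-5) = -84*(-⅕) = 84/5 ≈ 16.800)
q = -3 (q = -6 + (6 - 3) = -6 + 3 = -3)
s = -3
-6*x(s) + f = -6*(-3)² + 84/5 = -6*9 + 84/5 = -54 + 84/5 = -186/5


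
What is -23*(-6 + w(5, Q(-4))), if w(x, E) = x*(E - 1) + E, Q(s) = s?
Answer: 805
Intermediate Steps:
w(x, E) = E + x*(-1 + E) (w(x, E) = x*(-1 + E) + E = E + x*(-1 + E))
-23*(-6 + w(5, Q(-4))) = -23*(-6 + (-4 - 1*5 - 4*5)) = -23*(-6 + (-4 - 5 - 20)) = -23*(-6 - 29) = -23*(-35) = 805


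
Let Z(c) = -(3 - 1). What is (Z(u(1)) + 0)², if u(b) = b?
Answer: 4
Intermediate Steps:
Z(c) = -2 (Z(c) = -1*2 = -2)
(Z(u(1)) + 0)² = (-2 + 0)² = (-2)² = 4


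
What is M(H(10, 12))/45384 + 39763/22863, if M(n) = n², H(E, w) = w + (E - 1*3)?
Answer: 201428615/115290488 ≈ 1.7471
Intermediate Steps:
H(E, w) = -3 + E + w (H(E, w) = w + (E - 3) = w + (-3 + E) = -3 + E + w)
M(H(10, 12))/45384 + 39763/22863 = (-3 + 10 + 12)²/45384 + 39763/22863 = 19²*(1/45384) + 39763*(1/22863) = 361*(1/45384) + 39763/22863 = 361/45384 + 39763/22863 = 201428615/115290488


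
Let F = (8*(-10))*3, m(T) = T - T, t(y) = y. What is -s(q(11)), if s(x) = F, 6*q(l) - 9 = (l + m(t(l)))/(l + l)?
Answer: 240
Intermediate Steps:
m(T) = 0
q(l) = 19/12 (q(l) = 3/2 + ((l + 0)/(l + l))/6 = 3/2 + (l/((2*l)))/6 = 3/2 + (l*(1/(2*l)))/6 = 3/2 + (⅙)*(½) = 3/2 + 1/12 = 19/12)
F = -240 (F = -80*3 = -240)
s(x) = -240
-s(q(11)) = -1*(-240) = 240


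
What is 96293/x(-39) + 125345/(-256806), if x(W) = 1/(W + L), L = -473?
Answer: -1151004876931/23346 ≈ -4.9302e+7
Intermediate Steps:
x(W) = 1/(-473 + W) (x(W) = 1/(W - 473) = 1/(-473 + W))
96293/x(-39) + 125345/(-256806) = 96293/(1/(-473 - 39)) + 125345/(-256806) = 96293/(1/(-512)) + 125345*(-1/256806) = 96293/(-1/512) - 11395/23346 = 96293*(-512) - 11395/23346 = -49302016 - 11395/23346 = -1151004876931/23346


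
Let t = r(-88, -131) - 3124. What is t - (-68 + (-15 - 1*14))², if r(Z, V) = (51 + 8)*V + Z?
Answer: -20350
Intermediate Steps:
r(Z, V) = Z + 59*V (r(Z, V) = 59*V + Z = Z + 59*V)
t = -10941 (t = (-88 + 59*(-131)) - 3124 = (-88 - 7729) - 3124 = -7817 - 3124 = -10941)
t - (-68 + (-15 - 1*14))² = -10941 - (-68 + (-15 - 1*14))² = -10941 - (-68 + (-15 - 14))² = -10941 - (-68 - 29)² = -10941 - 1*(-97)² = -10941 - 1*9409 = -10941 - 9409 = -20350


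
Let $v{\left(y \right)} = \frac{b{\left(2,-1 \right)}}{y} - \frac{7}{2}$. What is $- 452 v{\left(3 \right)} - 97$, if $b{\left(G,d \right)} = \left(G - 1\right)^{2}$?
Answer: $\frac{4003}{3} \approx 1334.3$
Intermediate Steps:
$b{\left(G,d \right)} = \left(-1 + G\right)^{2}$ ($b{\left(G,d \right)} = \left(G - 1\right)^{2} = \left(-1 + G\right)^{2}$)
$v{\left(y \right)} = - \frac{7}{2} + \frac{1}{y}$ ($v{\left(y \right)} = \frac{\left(-1 + 2\right)^{2}}{y} - \frac{7}{2} = \frac{1^{2}}{y} - \frac{7}{2} = 1 \frac{1}{y} - \frac{7}{2} = \frac{1}{y} - \frac{7}{2} = - \frac{7}{2} + \frac{1}{y}$)
$- 452 v{\left(3 \right)} - 97 = - 452 \left(- \frac{7}{2} + \frac{1}{3}\right) - 97 = \left(-452\right) \left(- \frac{19}{6}\right) - 97 = \frac{4294}{3} - 97 = \frac{4003}{3}$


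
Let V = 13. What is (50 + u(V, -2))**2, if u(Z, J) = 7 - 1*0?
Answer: 3249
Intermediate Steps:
u(Z, J) = 7 (u(Z, J) = 7 + 0 = 7)
(50 + u(V, -2))**2 = (50 + 7)**2 = 57**2 = 3249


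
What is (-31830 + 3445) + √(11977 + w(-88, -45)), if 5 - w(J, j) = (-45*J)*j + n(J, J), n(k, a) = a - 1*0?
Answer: -28385 + √190270 ≈ -27949.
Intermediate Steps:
n(k, a) = a (n(k, a) = a + 0 = a)
w(J, j) = 5 - J + 45*J*j (w(J, j) = 5 - ((-45*J)*j + J) = 5 - (-45*J*j + J) = 5 - (J - 45*J*j) = 5 + (-J + 45*J*j) = 5 - J + 45*J*j)
(-31830 + 3445) + √(11977 + w(-88, -45)) = (-31830 + 3445) + √(11977 + (5 - 1*(-88) + 45*(-88)*(-45))) = -28385 + √(11977 + (5 + 88 + 178200)) = -28385 + √(11977 + 178293) = -28385 + √190270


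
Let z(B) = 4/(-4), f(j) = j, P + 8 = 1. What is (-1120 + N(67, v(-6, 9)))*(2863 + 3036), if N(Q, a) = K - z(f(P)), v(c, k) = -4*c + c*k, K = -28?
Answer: -6766153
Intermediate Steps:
P = -7 (P = -8 + 1 = -7)
z(B) = -1 (z(B) = 4*(-¼) = -1)
N(Q, a) = -27 (N(Q, a) = -28 - 1*(-1) = -28 + 1 = -27)
(-1120 + N(67, v(-6, 9)))*(2863 + 3036) = (-1120 - 27)*(2863 + 3036) = -1147*5899 = -6766153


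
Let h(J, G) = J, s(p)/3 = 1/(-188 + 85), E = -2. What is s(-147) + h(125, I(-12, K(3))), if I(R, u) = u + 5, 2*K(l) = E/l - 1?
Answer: 12872/103 ≈ 124.97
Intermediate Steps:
s(p) = -3/103 (s(p) = 3/(-188 + 85) = 3/(-103) = 3*(-1/103) = -3/103)
K(l) = -½ - 1/l (K(l) = (-2/l - 1)/2 = (-1 - 2/l)/2 = -½ - 1/l)
I(R, u) = 5 + u
s(-147) + h(125, I(-12, K(3))) = -3/103 + 125 = 12872/103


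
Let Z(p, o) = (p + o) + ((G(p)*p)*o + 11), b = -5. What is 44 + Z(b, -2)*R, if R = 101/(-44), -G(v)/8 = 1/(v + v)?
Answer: 181/11 ≈ 16.455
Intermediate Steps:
G(v) = -4/v (G(v) = -8/(v + v) = -8*1/(2*v) = -4/v)
R = -101/44 (R = 101*(-1/44) = -101/44 ≈ -2.2955)
Z(p, o) = 11 + p - 3*o (Z(p, o) = (p + o) + (((-4/p)*p)*o + 11) = (o + p) + (-4*o + 11) = (o + p) + (11 - 4*o) = 11 + p - 3*o)
44 + Z(b, -2)*R = 44 + (11 - 5 - 3*(-2))*(-101/44) = 44 + (11 - 5 + 6)*(-101/44) = 44 + 12*(-101/44) = 44 - 303/11 = 181/11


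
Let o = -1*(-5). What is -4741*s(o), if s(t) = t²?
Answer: -118525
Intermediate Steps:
o = 5
-4741*s(o) = -4741*5² = -4741*25 = -118525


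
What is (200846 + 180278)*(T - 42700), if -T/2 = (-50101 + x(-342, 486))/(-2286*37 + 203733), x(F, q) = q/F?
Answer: -36841466714946592/2263869 ≈ -1.6274e+10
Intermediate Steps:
T = 1903892/2263869 (T = -2*(-50101 + 486/(-342))/(-2286*37 + 203733) = -2*(-50101 + 486*(-1/342))/(-84582 + 203733) = -2*(-50101 - 27/19)/119151 = -(-1903892)/(19*119151) = -2*(-951946/2263869) = 1903892/2263869 ≈ 0.84099)
(200846 + 180278)*(T - 42700) = (200846 + 180278)*(1903892/2263869 - 42700) = 381124*(-96665302408/2263869) = -36841466714946592/2263869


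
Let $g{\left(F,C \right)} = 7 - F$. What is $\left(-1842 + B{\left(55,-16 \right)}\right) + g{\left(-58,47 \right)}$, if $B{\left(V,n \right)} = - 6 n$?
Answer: $-1681$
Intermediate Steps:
$\left(-1842 + B{\left(55,-16 \right)}\right) + g{\left(-58,47 \right)} = \left(-1842 - -96\right) + \left(7 - -58\right) = \left(-1842 + 96\right) + \left(7 + 58\right) = -1746 + 65 = -1681$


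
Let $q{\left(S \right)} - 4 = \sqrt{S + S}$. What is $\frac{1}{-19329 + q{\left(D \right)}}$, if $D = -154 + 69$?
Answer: $- \frac{3865}{74691159} - \frac{i \sqrt{170}}{373455795} \approx -5.1746 \cdot 10^{-5} - 3.4913 \cdot 10^{-8} i$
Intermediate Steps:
$D = -85$
$q{\left(S \right)} = 4 + \sqrt{2} \sqrt{S}$ ($q{\left(S \right)} = 4 + \sqrt{S + S} = 4 + \sqrt{2 S} = 4 + \sqrt{2} \sqrt{S}$)
$\frac{1}{-19329 + q{\left(D \right)}} = \frac{1}{-19329 + \left(4 + \sqrt{2} \sqrt{-85}\right)} = \frac{1}{-19329 + \left(4 + \sqrt{2} i \sqrt{85}\right)} = \frac{1}{-19329 + \left(4 + i \sqrt{170}\right)} = \frac{1}{-19325 + i \sqrt{170}}$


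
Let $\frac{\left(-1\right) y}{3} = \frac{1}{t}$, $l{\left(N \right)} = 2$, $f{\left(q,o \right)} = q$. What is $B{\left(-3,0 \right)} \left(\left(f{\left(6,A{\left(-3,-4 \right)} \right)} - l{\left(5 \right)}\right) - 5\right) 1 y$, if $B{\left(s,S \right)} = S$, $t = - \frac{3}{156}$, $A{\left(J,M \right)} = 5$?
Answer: $0$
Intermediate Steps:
$t = - \frac{1}{52}$ ($t = \left(-3\right) \frac{1}{156} = - \frac{1}{52} \approx -0.019231$)
$y = 156$ ($y = - \frac{3}{- \frac{1}{52}} = \left(-3\right) \left(-52\right) = 156$)
$B{\left(-3,0 \right)} \left(\left(f{\left(6,A{\left(-3,-4 \right)} \right)} - l{\left(5 \right)}\right) - 5\right) 1 y = 0 \left(\left(6 - 2\right) - 5\right) 1 \cdot 156 = 0 \left(4 - 5\right) 1 \cdot 156 = 0 \left(\left(-1\right) 1\right) 156 = 0 \left(-1\right) 156 = 0 \cdot 156 = 0$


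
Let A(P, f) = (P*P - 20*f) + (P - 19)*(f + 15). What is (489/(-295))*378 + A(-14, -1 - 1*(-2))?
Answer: -288682/295 ≈ -978.58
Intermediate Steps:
A(P, f) = P**2 - 20*f + (-19 + P)*(15 + f) (A(P, f) = (P**2 - 20*f) + (-19 + P)*(15 + f) = P**2 - 20*f + (-19 + P)*(15 + f))
(489/(-295))*378 + A(-14, -1 - 1*(-2)) = (489/(-295))*378 + (-285 + (-14)**2 - 39*(-1 - 1*(-2)) + 15*(-14) - 14*(-1 - 1*(-2))) = (489*(-1/295))*378 + (-285 + 196 - 39*(-1 + 2) - 210 - 14*(-1 + 2)) = -489/295*378 + (-285 + 196 - 39*1 - 210 - 14*1) = -184842/295 + (-285 + 196 - 39 - 210 - 14) = -184842/295 - 352 = -288682/295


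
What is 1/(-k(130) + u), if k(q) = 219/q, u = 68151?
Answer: 130/8859411 ≈ 1.4674e-5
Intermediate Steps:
1/(-k(130) + u) = 1/(-219/130 + 68151) = 1/(8859411/130) = 130/8859411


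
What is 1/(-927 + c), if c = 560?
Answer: -1/367 ≈ -0.0027248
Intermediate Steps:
1/(-927 + c) = 1/(-927 + 560) = 1/(-367) = -1/367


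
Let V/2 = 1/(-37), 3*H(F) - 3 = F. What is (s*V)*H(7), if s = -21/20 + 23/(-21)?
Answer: 901/2331 ≈ 0.38653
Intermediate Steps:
H(F) = 1 + F/3
s = -901/420 (s = -21*1/20 + 23*(-1/21) = -21/20 - 23/21 = -901/420 ≈ -2.1452)
V = -2/37 (V = 2/(-37) = 2*(-1/37) = -2/37 ≈ -0.054054)
(s*V)*H(7) = (-901/420*(-2/37))*(1 + (⅓)*7) = 901*(1 + 7/3)/7770 = (901/7770)*(10/3) = 901/2331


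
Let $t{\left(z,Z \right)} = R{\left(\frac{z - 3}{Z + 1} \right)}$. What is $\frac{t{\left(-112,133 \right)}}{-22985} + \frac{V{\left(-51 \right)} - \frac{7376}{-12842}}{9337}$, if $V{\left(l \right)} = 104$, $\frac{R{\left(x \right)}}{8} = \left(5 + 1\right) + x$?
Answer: $\frac{868833393628}{92327130815615} \approx 0.0094104$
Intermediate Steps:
$R{\left(x \right)} = 48 + 8 x$ ($R{\left(x \right)} = 8 \left(\left(5 + 1\right) + x\right) = 8 \left(6 + x\right) = 48 + 8 x$)
$t{\left(z,Z \right)} = 48 + \frac{8 \left(-3 + z\right)}{1 + Z}$ ($t{\left(z,Z \right)} = 48 + 8 \frac{z - 3}{Z + 1} = 48 + 8 \frac{-3 + z}{1 + Z} = 48 + \frac{8 \left(-3 + z\right)}{1 + Z}$)
$\frac{t{\left(-112,133 \right)}}{-22985} + \frac{V{\left(-51 \right)} - \frac{7376}{-12842}}{9337} = \frac{8 \frac{1}{1 + 133} \left(3 - 112 + 6 \cdot 133\right)}{-22985} + \frac{104 - \frac{7376}{-12842}}{9337} = \frac{8 \left(3 - 112 + 798\right)}{134} \left(- \frac{1}{22985}\right) + \left(104 - 7376 \left(- \frac{1}{12842}\right)\right) \frac{1}{9337} = 8 \cdot \frac{1}{134} \cdot 689 \left(- \frac{1}{22985}\right) + \left(104 - - \frac{3688}{6421}\right) \frac{1}{9337} = \frac{2756}{67} \left(- \frac{1}{22985}\right) + \left(104 + \frac{3688}{6421}\right) \frac{1}{9337} = - \frac{2756}{1539995} + \frac{671472}{6421} \cdot \frac{1}{9337} = - \frac{2756}{1539995} + \frac{671472}{59952877} = \frac{868833393628}{92327130815615}$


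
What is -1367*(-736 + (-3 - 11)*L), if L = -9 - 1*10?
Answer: 642490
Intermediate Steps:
L = -19 (L = -9 - 10 = -19)
-1367*(-736 + (-3 - 11)*L) = -1367*(-736 + (-3 - 11)*(-19)) = -1367*(-736 - 14*(-19)) = -1367*(-736 + 266) = -1367*(-470) = 642490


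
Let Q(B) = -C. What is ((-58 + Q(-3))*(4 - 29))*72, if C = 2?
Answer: 108000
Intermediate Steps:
Q(B) = -2 (Q(B) = -1*2 = -2)
((-58 + Q(-3))*(4 - 29))*72 = ((-58 - 2)*(4 - 29))*72 = -60*(-25)*72 = 1500*72 = 108000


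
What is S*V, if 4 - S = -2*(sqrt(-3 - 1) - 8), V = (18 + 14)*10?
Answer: -3840 + 1280*I ≈ -3840.0 + 1280.0*I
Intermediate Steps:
V = 320 (V = 32*10 = 320)
S = -12 + 4*I (S = 4 - (-2)*(sqrt(-3 - 1) - 8) = 4 - (-2)*(sqrt(-4) - 8) = 4 - (-2)*(2*I - 8) = 4 - (-2)*(-8 + 2*I) = 4 - (16 - 4*I) = 4 + (-16 + 4*I) = -12 + 4*I ≈ -12.0 + 4.0*I)
S*V = (-12 + 4*I)*320 = -3840 + 1280*I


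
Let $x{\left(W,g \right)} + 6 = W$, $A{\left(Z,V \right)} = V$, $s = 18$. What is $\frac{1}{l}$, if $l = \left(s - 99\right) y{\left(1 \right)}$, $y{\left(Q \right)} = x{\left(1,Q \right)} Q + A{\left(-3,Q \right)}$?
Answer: $\frac{1}{324} \approx 0.0030864$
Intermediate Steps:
$x{\left(W,g \right)} = -6 + W$
$y{\left(Q \right)} = - 4 Q$ ($y{\left(Q \right)} = \left(-6 + 1\right) Q + Q = - 5 Q + Q = - 4 Q$)
$l = 324$ ($l = \left(18 - 99\right) \left(\left(-4\right) 1\right) = \left(-81\right) \left(-4\right) = 324$)
$\frac{1}{l} = \frac{1}{324}$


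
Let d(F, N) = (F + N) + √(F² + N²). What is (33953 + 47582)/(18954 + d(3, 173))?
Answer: 779882275/182963481 - 81535*√29938/365926962 ≈ 4.2239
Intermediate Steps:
d(F, N) = F + N + √(F² + N²)
(33953 + 47582)/(18954 + d(3, 173)) = (33953 + 47582)/(18954 + (3 + 173 + √(3² + 173²))) = 81535/(18954 + (3 + 173 + √(9 + 29929))) = 81535/(18954 + (3 + 173 + √29938)) = 81535/(18954 + (176 + √29938)) = 81535/(19130 + √29938)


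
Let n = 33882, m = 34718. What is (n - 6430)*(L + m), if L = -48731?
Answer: -384684876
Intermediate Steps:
(n - 6430)*(L + m) = (33882 - 6430)*(-48731 + 34718) = 27452*(-14013) = -384684876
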